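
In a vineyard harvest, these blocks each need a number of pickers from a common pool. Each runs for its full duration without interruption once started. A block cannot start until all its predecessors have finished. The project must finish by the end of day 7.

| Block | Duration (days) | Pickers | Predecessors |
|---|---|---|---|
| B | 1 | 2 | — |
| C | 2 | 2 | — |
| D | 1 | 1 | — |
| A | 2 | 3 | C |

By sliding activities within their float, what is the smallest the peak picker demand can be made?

3

Early-start (B@1, C@1, D@1, A@3) gives peak 5: d1:5  d2:2  d3:3  d4:3  d5:0  d6:0  d7:0.
Shift C→2, A→4.
Schedule B@1, C@2, D@1, A@4: d1:3  d2:2  d3:2  d4:3  d5:3  d6:0  d7:0 — peak 3.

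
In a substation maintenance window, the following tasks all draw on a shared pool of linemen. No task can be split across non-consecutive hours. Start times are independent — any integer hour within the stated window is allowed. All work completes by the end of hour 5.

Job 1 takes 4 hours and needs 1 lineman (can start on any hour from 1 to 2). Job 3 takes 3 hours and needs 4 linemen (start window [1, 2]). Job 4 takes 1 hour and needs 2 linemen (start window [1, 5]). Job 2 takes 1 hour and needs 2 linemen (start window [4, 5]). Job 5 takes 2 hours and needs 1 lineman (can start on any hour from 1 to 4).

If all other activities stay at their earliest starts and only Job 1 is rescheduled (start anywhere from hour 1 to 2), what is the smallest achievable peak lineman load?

7

Job 1@1: h1:8  h2:6  h3:5  h4:3  h5:0 → peak 8
Job 1@2: h1:7  h2:6  h3:5  h4:3  h5:1 → peak 7
Best is Job 1@2, peak 7.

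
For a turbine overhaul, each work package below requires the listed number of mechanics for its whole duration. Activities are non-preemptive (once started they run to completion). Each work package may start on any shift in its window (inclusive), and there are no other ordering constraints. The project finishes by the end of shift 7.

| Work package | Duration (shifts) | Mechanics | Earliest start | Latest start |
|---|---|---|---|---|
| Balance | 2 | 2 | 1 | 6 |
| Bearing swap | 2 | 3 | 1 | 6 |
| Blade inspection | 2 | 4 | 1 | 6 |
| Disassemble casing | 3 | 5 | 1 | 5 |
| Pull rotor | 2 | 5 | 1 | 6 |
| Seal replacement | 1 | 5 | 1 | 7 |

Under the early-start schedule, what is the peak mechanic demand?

24

Early-start schedule: Balance@1, Bearing swap@1, Blade inspection@1, Disassemble casing@1, Pull rotor@1, Seal replacement@1.
Load per shift: shift 1: 24, shift 2: 19, shift 3: 5, shift 4: 0, shift 5: 0, shift 6: 0, shift 7: 0.
Peak is 24.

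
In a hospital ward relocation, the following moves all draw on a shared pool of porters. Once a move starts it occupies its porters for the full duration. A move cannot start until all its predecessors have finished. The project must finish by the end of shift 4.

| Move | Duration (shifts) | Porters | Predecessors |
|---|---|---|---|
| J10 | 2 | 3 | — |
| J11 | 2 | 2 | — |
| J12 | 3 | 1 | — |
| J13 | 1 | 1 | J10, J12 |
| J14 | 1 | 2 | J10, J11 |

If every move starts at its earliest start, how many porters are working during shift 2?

At early start, shift 2 has: J10, J11, J12.
Demand: 3 + 2 + 1 = 6.

6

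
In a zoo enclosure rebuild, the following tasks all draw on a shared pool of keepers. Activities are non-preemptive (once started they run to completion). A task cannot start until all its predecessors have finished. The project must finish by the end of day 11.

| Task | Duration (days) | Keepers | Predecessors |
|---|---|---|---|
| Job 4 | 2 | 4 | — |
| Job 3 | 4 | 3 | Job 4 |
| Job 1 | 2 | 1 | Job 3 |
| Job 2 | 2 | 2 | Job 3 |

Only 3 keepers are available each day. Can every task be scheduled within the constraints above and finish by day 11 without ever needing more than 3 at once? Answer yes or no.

no

The minimum achievable peak is 4; 3 < 4, so no feasible schedule stays within the cap.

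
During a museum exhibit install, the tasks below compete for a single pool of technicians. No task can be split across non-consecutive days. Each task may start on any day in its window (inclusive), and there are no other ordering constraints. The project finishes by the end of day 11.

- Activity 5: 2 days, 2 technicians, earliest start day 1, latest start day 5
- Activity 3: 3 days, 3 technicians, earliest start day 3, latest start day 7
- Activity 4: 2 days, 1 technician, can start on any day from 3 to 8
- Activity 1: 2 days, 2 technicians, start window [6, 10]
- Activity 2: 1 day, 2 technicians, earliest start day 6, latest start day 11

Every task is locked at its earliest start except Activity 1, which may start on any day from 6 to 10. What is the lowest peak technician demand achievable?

Activity 1@6: d1:2  d2:2  d3:4  d4:4  d5:3  d6:4  d7:2  d8:0  d9:0  d10:0  d11:0 → peak 4
Activity 1@7: d1:2  d2:2  d3:4  d4:4  d5:3  d6:2  d7:2  d8:2  d9:0  d10:0  d11:0 → peak 4
Activity 1@8: d1:2  d2:2  d3:4  d4:4  d5:3  d6:2  d7:0  d8:2  d9:2  d10:0  d11:0 → peak 4
Activity 1@9: d1:2  d2:2  d3:4  d4:4  d5:3  d6:2  d7:0  d8:0  d9:2  d10:2  d11:0 → peak 4
Activity 1@10: d1:2  d2:2  d3:4  d4:4  d5:3  d6:2  d7:0  d8:0  d9:0  d10:2  d11:2 → peak 4
Best is Activity 1@6, peak 4.

4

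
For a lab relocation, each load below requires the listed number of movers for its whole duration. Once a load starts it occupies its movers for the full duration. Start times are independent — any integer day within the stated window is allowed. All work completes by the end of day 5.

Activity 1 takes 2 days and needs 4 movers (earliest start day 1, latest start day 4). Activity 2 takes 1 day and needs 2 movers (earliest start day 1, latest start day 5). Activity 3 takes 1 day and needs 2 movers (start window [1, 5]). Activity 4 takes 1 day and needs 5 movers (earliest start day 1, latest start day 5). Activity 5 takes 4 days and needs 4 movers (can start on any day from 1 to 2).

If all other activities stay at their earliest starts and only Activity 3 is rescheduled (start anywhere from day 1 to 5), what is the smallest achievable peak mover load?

15

Activity 3@1: d1:17  d2:8  d3:4  d4:4  d5:0 → peak 17
Activity 3@2: d1:15  d2:10  d3:4  d4:4  d5:0 → peak 15
Activity 3@3: d1:15  d2:8  d3:6  d4:4  d5:0 → peak 15
Activity 3@4: d1:15  d2:8  d3:4  d4:6  d5:0 → peak 15
Activity 3@5: d1:15  d2:8  d3:4  d4:4  d5:2 → peak 15
Best is Activity 3@2, peak 15.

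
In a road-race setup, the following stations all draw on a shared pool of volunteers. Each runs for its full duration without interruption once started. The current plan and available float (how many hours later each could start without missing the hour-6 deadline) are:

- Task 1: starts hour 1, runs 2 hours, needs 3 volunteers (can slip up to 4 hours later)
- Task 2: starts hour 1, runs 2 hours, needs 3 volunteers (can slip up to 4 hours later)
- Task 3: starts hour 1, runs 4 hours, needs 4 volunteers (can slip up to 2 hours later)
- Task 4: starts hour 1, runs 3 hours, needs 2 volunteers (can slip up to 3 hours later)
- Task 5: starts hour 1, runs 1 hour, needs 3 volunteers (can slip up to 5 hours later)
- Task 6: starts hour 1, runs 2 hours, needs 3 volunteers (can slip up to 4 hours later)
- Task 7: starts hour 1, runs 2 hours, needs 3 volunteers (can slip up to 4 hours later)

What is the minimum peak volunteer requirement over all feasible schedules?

Early-start (Task 1@1, Task 2@1, Task 3@1, Task 4@1, Task 5@1, Task 6@1, Task 7@1) gives peak 21: h1:21  h2:18  h3:6  h4:4  h5:0  h6:0.
Shift Task 3→3, Task 4→2, Task 6→3, Task 7→5.
Schedule Task 1@1, Task 2@1, Task 3@3, Task 4@2, Task 5@1, Task 6@3, Task 7@5: h1:9  h2:8  h3:9  h4:9  h5:7  h6:7 — peak 9.
Total volunteer-hours = 49 over 6 hours ⇒ peak ≥ ⌈49/6⌉ = 9, so 9 is optimal.

9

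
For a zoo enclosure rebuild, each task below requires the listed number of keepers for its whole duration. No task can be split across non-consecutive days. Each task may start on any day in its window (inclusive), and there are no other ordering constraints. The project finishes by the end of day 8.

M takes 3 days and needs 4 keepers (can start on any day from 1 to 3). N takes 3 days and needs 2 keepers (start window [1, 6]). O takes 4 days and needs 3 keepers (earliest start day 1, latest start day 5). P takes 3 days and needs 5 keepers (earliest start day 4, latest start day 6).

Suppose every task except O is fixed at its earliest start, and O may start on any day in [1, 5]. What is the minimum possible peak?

O@1: d1:9  d2:9  d3:9  d4:8  d5:5  d6:5  d7:0  d8:0 → peak 9
O@2: d1:6  d2:9  d3:9  d4:8  d5:8  d6:5  d7:0  d8:0 → peak 9
O@3: d1:6  d2:6  d3:9  d4:8  d5:8  d6:8  d7:0  d8:0 → peak 9
O@4: d1:6  d2:6  d3:6  d4:8  d5:8  d6:8  d7:3  d8:0 → peak 8
O@5: d1:6  d2:6  d3:6  d4:5  d5:8  d6:8  d7:3  d8:3 → peak 8
Best is O@4, peak 8.

8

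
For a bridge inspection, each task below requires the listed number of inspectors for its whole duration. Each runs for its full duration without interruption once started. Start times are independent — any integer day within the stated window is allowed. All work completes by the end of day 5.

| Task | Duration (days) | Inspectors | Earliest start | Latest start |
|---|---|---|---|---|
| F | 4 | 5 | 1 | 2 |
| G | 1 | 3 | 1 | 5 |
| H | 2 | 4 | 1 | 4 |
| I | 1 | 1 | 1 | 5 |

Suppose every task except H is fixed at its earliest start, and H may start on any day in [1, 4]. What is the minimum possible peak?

9

H@1: d1:13  d2:9  d3:5  d4:5  d5:0 → peak 13
H@2: d1:9  d2:9  d3:9  d4:5  d5:0 → peak 9
H@3: d1:9  d2:5  d3:9  d4:9  d5:0 → peak 9
H@4: d1:9  d2:5  d3:5  d4:9  d5:4 → peak 9
Best is H@2, peak 9.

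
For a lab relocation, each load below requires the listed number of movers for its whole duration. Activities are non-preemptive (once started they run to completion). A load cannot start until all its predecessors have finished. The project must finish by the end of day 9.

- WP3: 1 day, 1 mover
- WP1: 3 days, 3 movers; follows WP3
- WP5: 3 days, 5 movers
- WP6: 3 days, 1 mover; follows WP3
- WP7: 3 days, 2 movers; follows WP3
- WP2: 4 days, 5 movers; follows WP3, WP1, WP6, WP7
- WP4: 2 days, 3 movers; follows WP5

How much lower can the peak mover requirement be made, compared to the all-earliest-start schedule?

1

Early-start peak: d1:6  d2:11  d3:11  d4:9  d5:8  d6:5  d7:5  d8:5  d9:0 ⇒ 11.
Leveled (WP3@1, WP1@2, WP5@5, WP6@2, WP7@2, WP2@5, WP4@8): d1:1  d2:6  d3:6  d4:6  d5:10  d6:10  d7:10  d8:8  d9:3 ⇒ 10.
Reduction 11 − 10 = 1.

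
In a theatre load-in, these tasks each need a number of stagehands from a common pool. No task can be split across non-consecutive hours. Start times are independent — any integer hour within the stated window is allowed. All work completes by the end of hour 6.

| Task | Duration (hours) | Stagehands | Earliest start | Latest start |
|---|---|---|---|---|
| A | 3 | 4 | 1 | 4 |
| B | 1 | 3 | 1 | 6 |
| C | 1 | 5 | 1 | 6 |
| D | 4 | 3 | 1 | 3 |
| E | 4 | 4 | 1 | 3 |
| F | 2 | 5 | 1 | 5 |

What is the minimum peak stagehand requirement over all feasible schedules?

11

Early-start (A@1, B@1, C@1, D@1, E@1, F@1) gives peak 24: h1:24  h2:16  h3:11  h4:7  h5:0  h6:0.
Shift C→6, E→2, F→5.
Schedule A@1, B@1, C@6, D@1, E@2, F@5: h1:10  h2:11  h3:11  h4:7  h5:9  h6:10 — peak 11.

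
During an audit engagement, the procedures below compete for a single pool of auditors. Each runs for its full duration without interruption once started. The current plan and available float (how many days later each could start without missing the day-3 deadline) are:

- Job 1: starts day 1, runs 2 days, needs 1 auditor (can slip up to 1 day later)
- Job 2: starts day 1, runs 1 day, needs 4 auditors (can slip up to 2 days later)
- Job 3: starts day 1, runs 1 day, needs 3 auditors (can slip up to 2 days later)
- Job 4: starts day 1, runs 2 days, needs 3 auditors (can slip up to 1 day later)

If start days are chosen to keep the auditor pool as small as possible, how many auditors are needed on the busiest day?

Early-start (Job 1@1, Job 2@1, Job 3@1, Job 4@1) gives peak 11: d1:11  d2:4  d3:0.
Shift Job 3→3, Job 4→2.
Schedule Job 1@1, Job 2@1, Job 3@3, Job 4@2: d1:5  d2:4  d3:6 — peak 6.

6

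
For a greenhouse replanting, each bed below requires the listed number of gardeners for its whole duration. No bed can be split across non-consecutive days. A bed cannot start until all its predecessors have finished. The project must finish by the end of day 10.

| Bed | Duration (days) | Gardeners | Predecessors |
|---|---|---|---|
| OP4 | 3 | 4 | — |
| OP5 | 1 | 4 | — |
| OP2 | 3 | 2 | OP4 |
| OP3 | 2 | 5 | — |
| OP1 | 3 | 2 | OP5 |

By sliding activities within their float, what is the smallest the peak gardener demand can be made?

5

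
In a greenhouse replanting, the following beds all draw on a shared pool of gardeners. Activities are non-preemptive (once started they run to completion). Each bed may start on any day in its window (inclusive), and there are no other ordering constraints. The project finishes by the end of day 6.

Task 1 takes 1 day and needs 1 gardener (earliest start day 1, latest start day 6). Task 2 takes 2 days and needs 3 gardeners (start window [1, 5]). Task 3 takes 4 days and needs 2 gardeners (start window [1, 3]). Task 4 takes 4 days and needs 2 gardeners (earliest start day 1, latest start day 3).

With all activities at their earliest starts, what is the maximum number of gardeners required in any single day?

Early-start schedule: Task 1@1, Task 2@1, Task 3@1, Task 4@1.
Load per day: day 1: 8, day 2: 7, day 3: 4, day 4: 4, day 5: 0, day 6: 0.
Peak is 8.

8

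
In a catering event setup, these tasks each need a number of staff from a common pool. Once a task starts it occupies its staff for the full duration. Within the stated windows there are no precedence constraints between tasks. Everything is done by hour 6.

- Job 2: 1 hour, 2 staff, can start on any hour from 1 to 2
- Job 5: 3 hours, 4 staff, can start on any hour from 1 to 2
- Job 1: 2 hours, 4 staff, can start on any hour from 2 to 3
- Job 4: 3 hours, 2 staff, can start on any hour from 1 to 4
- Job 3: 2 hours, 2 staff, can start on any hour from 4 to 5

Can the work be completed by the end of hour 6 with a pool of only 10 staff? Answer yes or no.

Schedule Job 2@1, Job 5@1, Job 1@2, Job 4@4, Job 3@4: h1:6  h2:8  h3:8  h4:4  h5:4  h6:2 — peak 8 ≤ 10.

yes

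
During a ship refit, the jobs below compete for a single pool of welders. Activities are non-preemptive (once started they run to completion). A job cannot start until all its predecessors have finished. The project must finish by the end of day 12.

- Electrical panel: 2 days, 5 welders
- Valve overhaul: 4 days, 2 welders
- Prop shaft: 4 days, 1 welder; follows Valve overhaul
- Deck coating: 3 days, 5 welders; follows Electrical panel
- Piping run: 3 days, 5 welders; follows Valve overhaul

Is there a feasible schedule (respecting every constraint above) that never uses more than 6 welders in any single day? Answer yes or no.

yes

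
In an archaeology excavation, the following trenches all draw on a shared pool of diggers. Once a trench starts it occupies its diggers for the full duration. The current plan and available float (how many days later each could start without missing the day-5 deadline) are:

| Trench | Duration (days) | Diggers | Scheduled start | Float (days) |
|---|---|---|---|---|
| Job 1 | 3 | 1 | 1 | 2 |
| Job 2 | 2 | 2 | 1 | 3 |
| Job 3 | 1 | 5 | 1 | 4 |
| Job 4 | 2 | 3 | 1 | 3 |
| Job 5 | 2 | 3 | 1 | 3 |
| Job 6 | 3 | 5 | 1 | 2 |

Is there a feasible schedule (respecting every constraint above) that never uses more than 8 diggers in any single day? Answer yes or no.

no

The minimum achievable peak is 9; 8 < 9, so no feasible schedule stays within the cap.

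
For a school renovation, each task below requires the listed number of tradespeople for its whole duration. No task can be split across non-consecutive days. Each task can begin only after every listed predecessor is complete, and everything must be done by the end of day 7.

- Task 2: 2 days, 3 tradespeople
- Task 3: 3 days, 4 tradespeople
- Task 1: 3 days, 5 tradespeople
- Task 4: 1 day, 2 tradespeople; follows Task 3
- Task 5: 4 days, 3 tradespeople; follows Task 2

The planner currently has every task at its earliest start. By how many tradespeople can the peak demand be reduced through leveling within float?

4

Early-start peak: d1:12  d2:12  d3:12  d4:5  d5:3  d6:3  d7:0 ⇒ 12.
Leveled (Task 2@1, Task 3@1, Task 1@4, Task 4@7, Task 5@3): d1:7  d2:7  d3:7  d4:8  d5:8  d6:8  d7:2 ⇒ 8.
Reduction 12 − 8 = 4.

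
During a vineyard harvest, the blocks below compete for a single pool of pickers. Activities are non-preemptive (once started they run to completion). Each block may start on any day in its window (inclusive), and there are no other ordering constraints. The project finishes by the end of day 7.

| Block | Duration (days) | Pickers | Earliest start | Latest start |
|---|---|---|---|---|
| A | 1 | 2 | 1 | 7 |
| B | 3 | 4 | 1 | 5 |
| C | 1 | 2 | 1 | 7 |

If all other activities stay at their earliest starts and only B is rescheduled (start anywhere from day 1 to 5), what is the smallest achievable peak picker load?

B@1: d1:8  d2:4  d3:4  d4:0  d5:0  d6:0  d7:0 → peak 8
B@2: d1:4  d2:4  d3:4  d4:4  d5:0  d6:0  d7:0 → peak 4
B@3: d1:4  d2:0  d3:4  d4:4  d5:4  d6:0  d7:0 → peak 4
B@4: d1:4  d2:0  d3:0  d4:4  d5:4  d6:4  d7:0 → peak 4
B@5: d1:4  d2:0  d3:0  d4:0  d5:4  d6:4  d7:4 → peak 4
Best is B@2, peak 4.

4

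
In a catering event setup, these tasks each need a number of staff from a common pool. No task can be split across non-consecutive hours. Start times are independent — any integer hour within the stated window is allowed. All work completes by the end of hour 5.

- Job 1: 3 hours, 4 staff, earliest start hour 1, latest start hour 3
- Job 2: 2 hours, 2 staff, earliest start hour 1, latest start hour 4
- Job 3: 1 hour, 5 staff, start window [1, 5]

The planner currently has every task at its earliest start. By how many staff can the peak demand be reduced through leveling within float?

Early-start peak: h1:11  h2:6  h3:4  h4:0  h5:0 ⇒ 11.
Leveled (Job 1@1, Job 2@1, Job 3@4): h1:6  h2:6  h3:4  h4:5  h5:0 ⇒ 6.
Reduction 11 − 6 = 5.

5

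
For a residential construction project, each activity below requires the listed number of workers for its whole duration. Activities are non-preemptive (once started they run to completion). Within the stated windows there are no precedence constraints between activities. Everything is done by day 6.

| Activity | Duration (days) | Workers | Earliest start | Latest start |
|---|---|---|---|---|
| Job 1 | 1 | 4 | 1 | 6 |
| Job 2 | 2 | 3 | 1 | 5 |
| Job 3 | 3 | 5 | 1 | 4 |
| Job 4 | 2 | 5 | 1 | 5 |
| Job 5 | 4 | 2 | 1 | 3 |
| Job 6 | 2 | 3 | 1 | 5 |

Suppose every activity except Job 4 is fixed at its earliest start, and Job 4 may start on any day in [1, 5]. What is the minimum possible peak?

17

Job 4@1: d1:22  d2:18  d3:7  d4:2  d5:0  d6:0 → peak 22
Job 4@2: d1:17  d2:18  d3:12  d4:2  d5:0  d6:0 → peak 18
Job 4@3: d1:17  d2:13  d3:12  d4:7  d5:0  d6:0 → peak 17
Job 4@4: d1:17  d2:13  d3:7  d4:7  d5:5  d6:0 → peak 17
Job 4@5: d1:17  d2:13  d3:7  d4:2  d5:5  d6:5 → peak 17
Best is Job 4@3, peak 17.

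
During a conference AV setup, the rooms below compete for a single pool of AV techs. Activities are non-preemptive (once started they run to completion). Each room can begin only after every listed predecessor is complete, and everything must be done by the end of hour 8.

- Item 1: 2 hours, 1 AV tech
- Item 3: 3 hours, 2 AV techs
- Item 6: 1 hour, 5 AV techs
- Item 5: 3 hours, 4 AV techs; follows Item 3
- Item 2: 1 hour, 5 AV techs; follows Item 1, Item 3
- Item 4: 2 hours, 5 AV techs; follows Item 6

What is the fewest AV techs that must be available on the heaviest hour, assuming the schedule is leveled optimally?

Early-start (Item 1@1, Item 3@1, Item 6@1, Item 5@4, Item 2@4, Item 4@2) gives peak 9: h1:8  h2:8  h3:7  h4:9  h5:4  h6:4  h7:0  h8:0.
Shift Item 3→2, Item 5→5, Item 2→8, Item 4→3.
Schedule Item 1@1, Item 3@2, Item 6@1, Item 5@5, Item 2@8, Item 4@3: h1:6  h2:3  h3:7  h4:7  h5:4  h6:4  h7:4  h8:5 — peak 7.

7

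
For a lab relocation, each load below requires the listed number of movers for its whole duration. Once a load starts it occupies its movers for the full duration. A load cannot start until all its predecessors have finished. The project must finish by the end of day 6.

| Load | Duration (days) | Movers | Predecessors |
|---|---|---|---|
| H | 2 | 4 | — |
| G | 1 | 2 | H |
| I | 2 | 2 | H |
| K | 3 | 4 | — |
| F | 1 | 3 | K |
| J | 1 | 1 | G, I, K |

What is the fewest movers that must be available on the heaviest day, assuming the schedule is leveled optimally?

Early-start (H@1, G@3, I@3, K@1, F@4, J@5) gives peak 8: d1:8  d2:8  d3:8  d4:5  d5:1  d6:0.
Shift I→4, K→3, F→6, J→6.
Schedule H@1, G@3, I@4, K@3, F@6, J@6: d1:4  d2:4  d3:6  d4:6  d5:6  d6:4 — peak 6.

6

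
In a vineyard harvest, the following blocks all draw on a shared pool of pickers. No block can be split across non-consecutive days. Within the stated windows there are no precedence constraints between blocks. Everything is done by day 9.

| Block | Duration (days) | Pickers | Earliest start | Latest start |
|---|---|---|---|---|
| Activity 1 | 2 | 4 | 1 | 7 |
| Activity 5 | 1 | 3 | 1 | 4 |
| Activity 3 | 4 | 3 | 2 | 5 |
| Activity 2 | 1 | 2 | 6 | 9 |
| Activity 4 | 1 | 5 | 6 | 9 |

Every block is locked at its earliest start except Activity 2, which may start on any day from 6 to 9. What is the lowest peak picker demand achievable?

7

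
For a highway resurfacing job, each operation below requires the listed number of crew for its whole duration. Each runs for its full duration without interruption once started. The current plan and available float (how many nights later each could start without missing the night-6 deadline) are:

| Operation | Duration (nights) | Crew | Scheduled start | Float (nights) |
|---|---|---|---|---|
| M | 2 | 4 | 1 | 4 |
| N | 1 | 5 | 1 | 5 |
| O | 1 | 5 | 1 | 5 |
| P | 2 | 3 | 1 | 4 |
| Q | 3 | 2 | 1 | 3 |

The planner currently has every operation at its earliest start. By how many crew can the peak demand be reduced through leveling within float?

Early-start peak: n1:19  n2:9  n3:2  n4:0  n5:0  n6:0 ⇒ 19.
Leveled (M@1, N@5, O@6, P@3, Q@1): n1:6  n2:6  n3:5  n4:3  n5:5  n6:5 ⇒ 6.
Reduction 19 − 6 = 13.

13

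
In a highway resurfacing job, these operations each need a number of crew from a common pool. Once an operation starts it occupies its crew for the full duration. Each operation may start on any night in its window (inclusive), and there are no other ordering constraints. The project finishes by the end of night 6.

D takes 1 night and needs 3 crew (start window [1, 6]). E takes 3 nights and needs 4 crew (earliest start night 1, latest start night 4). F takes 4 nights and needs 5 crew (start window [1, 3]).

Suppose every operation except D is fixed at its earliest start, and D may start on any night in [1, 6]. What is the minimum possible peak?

9

D@1: n1:12  n2:9  n3:9  n4:5  n5:0  n6:0 → peak 12
D@2: n1:9  n2:12  n3:9  n4:5  n5:0  n6:0 → peak 12
D@3: n1:9  n2:9  n3:12  n4:5  n5:0  n6:0 → peak 12
D@4: n1:9  n2:9  n3:9  n4:8  n5:0  n6:0 → peak 9
D@5: n1:9  n2:9  n3:9  n4:5  n5:3  n6:0 → peak 9
D@6: n1:9  n2:9  n3:9  n4:5  n5:0  n6:3 → peak 9
Best is D@4, peak 9.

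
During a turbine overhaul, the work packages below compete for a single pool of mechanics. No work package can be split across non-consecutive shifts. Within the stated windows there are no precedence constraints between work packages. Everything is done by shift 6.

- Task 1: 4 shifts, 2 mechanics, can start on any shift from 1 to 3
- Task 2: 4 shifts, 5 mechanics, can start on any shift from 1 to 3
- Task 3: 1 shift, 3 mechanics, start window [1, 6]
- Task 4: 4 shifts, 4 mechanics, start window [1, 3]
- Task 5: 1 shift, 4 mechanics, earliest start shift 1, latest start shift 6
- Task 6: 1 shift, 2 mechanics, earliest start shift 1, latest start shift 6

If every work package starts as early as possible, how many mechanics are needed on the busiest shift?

20

Early-start schedule: Task 1@1, Task 2@1, Task 3@1, Task 4@1, Task 5@1, Task 6@1.
Load per shift: shift 1: 20, shift 2: 11, shift 3: 11, shift 4: 11, shift 5: 0, shift 6: 0.
Peak is 20.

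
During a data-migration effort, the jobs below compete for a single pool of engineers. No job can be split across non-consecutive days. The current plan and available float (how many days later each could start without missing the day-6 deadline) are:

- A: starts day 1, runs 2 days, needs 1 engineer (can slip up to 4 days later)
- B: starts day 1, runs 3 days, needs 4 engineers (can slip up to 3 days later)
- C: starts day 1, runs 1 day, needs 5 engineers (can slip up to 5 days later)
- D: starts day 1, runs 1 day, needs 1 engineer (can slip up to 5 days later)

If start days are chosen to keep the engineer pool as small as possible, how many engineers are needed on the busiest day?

Early-start (A@1, B@1, C@1, D@1) gives peak 11: d1:11  d2:5  d3:4  d4:0  d5:0  d6:0.
Shift C→4, D→3.
Schedule A@1, B@1, C@4, D@3: d1:5  d2:5  d3:5  d4:5  d5:0  d6:0 — peak 5.

5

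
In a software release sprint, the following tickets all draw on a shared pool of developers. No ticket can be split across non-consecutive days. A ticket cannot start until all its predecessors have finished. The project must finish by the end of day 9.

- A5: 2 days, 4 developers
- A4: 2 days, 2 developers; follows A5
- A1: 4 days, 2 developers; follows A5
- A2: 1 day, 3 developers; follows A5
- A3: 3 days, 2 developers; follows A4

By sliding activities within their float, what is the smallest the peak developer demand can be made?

4

Early-start (A5@1, A4@3, A1@3, A2@3, A3@5) gives peak 7: d1:4  d2:4  d3:7  d4:4  d5:4  d6:4  d7:2  d8:0  d9:0.
Shift A2→8.
Schedule A5@1, A4@3, A1@3, A2@8, A3@5: d1:4  d2:4  d3:4  d4:4  d5:4  d6:4  d7:2  d8:3  d9:0 — peak 4.
Total developer-days = 29 over 9 days ⇒ peak ≥ ⌈29/9⌉ = 4, so 4 is optimal.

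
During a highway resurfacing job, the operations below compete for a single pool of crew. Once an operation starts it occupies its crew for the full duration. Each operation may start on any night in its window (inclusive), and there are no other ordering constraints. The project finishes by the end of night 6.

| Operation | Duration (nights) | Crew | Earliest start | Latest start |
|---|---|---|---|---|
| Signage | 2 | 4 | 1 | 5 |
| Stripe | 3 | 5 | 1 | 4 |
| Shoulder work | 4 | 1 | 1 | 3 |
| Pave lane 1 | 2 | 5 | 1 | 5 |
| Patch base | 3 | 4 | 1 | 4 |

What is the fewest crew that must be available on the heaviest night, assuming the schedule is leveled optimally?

Early-start (Signage@1, Stripe@1, Shoulder work@1, Pave lane 1@1, Patch base@1) gives peak 19: n1:19  n2:19  n3:10  n4:1  n5:0  n6:0.
Shift Pave lane 1→4, Patch base→3.
Schedule Signage@1, Stripe@1, Shoulder work@1, Pave lane 1@4, Patch base@3: n1:10  n2:10  n3:10  n4:10  n5:9  n6:0 — peak 10.

10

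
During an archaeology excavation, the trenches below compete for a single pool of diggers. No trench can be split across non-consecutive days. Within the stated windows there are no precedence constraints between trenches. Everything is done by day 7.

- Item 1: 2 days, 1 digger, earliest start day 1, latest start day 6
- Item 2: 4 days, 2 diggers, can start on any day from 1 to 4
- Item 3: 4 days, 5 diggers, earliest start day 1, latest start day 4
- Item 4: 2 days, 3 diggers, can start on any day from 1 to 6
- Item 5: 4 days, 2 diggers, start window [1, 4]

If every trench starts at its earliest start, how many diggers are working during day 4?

At early start, day 4 has: Item 2, Item 3, Item 5.
Demand: 2 + 5 + 2 = 9.

9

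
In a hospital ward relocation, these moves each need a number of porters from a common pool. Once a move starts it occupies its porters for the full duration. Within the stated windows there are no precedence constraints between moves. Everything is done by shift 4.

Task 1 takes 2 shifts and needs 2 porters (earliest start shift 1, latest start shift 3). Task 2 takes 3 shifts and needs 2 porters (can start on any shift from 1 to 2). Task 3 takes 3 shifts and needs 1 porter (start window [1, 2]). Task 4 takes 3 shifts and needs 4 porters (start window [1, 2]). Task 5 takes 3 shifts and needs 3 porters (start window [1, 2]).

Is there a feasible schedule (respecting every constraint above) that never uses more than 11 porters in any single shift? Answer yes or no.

no

The minimum achievable peak is 12; 11 < 12, so no feasible schedule stays within the cap.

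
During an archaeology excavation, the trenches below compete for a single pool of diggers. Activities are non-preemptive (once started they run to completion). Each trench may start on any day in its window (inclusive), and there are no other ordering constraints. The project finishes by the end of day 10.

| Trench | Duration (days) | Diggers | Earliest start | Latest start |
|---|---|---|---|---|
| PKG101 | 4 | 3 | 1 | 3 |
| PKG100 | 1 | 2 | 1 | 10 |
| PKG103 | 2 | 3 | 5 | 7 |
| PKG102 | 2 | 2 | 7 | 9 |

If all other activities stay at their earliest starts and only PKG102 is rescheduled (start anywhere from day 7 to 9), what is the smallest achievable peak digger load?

5

PKG102@7: d1:5  d2:3  d3:3  d4:3  d5:3  d6:3  d7:2  d8:2  d9:0  d10:0 → peak 5
PKG102@8: d1:5  d2:3  d3:3  d4:3  d5:3  d6:3  d7:0  d8:2  d9:2  d10:0 → peak 5
PKG102@9: d1:5  d2:3  d3:3  d4:3  d5:3  d6:3  d7:0  d8:0  d9:2  d10:2 → peak 5
Best is PKG102@7, peak 5.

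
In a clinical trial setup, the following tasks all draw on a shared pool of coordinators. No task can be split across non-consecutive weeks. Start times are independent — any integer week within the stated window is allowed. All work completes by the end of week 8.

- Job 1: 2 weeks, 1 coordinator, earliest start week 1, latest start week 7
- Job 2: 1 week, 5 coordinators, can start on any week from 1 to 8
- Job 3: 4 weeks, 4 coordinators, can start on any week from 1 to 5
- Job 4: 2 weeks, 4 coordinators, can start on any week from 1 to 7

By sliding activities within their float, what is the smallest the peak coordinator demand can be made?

Early-start (Job 1@1, Job 2@1, Job 3@1, Job 4@1) gives peak 14: w1:14  w2:9  w3:4  w4:4  w5:0  w6:0  w7:0  w8:0.
Shift Job 2→3, Job 3→4.
Schedule Job 1@1, Job 2@3, Job 3@4, Job 4@1: w1:5  w2:5  w3:5  w4:4  w5:4  w6:4  w7:4  w8:0 — peak 5.

5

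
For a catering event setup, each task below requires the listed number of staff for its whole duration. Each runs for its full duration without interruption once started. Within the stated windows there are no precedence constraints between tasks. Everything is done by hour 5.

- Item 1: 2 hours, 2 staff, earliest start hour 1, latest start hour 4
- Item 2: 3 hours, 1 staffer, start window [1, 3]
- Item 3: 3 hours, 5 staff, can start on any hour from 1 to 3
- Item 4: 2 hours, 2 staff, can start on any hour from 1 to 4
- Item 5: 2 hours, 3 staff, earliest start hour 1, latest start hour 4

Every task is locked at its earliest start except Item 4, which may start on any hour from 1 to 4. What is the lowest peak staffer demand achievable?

Item 4@1: h1:13  h2:13  h3:6  h4:0  h5:0 → peak 13
Item 4@2: h1:11  h2:13  h3:8  h4:0  h5:0 → peak 13
Item 4@3: h1:11  h2:11  h3:8  h4:2  h5:0 → peak 11
Item 4@4: h1:11  h2:11  h3:6  h4:2  h5:2 → peak 11
Best is Item 4@3, peak 11.

11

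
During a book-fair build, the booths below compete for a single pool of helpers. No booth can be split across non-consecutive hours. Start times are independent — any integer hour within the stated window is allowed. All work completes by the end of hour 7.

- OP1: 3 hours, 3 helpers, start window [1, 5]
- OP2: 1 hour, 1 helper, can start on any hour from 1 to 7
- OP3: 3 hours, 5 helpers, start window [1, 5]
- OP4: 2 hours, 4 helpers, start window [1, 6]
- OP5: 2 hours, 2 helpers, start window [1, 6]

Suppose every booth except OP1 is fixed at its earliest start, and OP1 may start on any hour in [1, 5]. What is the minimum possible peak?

OP1@1: h1:15  h2:14  h3:8  h4:0  h5:0  h6:0  h7:0 → peak 15
OP1@2: h1:12  h2:14  h3:8  h4:3  h5:0  h6:0  h7:0 → peak 14
OP1@3: h1:12  h2:11  h3:8  h4:3  h5:3  h6:0  h7:0 → peak 12
OP1@4: h1:12  h2:11  h3:5  h4:3  h5:3  h6:3  h7:0 → peak 12
OP1@5: h1:12  h2:11  h3:5  h4:0  h5:3  h6:3  h7:3 → peak 12
Best is OP1@3, peak 12.

12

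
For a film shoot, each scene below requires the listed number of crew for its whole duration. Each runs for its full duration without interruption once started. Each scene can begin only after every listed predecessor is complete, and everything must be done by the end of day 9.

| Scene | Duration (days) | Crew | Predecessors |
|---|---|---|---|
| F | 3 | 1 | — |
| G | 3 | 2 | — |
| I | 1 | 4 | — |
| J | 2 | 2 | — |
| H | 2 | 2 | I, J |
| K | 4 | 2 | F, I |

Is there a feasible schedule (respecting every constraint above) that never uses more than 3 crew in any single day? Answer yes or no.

no

Total crew member-days = 29; over 9 days the average is 29/9 > 3, so some day must exceed 3.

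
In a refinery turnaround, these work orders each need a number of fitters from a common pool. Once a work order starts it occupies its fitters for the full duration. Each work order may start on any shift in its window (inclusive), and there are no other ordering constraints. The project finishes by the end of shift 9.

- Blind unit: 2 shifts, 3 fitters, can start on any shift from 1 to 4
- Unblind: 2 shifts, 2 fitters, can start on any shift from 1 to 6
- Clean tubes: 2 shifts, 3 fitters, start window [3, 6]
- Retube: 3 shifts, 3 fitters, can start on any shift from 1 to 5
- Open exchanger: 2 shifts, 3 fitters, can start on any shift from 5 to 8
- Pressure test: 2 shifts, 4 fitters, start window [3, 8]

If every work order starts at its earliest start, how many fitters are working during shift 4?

7

At early start, shift 4 has: Clean tubes, Pressure test.
Demand: 3 + 4 = 7.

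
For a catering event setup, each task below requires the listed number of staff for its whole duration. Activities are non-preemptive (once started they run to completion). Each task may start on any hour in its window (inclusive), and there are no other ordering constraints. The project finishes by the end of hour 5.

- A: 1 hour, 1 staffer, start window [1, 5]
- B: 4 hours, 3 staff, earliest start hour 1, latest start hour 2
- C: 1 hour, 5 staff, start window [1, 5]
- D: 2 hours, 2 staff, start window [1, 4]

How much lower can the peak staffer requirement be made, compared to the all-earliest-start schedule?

6

Early-start peak: h1:11  h2:5  h3:3  h4:3  h5:0 ⇒ 11.
Leveled (A@1, B@1, C@5, D@2): h1:4  h2:5  h3:5  h4:3  h5:5 ⇒ 5.
Reduction 11 − 5 = 6.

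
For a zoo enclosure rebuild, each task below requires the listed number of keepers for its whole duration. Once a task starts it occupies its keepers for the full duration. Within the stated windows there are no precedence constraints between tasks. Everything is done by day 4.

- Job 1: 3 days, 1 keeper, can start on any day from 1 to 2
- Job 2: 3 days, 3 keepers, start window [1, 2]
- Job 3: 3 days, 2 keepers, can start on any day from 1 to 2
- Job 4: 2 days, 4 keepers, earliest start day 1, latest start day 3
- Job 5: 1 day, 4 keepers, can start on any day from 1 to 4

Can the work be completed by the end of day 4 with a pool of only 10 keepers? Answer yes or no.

Schedule Job 1@1, Job 2@1, Job 3@1, Job 4@1, Job 5@3: d1:10  d2:10  d3:10  d4:0 — peak 10 ≤ 10.

yes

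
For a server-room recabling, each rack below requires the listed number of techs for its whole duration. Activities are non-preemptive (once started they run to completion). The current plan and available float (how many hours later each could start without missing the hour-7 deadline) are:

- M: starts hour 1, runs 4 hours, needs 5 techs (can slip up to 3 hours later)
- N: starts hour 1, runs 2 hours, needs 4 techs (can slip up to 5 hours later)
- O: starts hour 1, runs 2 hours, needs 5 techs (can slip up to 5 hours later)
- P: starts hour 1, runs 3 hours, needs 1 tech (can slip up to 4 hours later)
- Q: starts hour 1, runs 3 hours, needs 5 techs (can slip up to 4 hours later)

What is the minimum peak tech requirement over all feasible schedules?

10

Early-start (M@1, N@1, O@1, P@1, Q@1) gives peak 20: h1:20  h2:20  h3:11  h4:5  h5:0  h6:0  h7:0.
Shift O→3, P→5, Q→5.
Schedule M@1, N@1, O@3, P@5, Q@5: h1:9  h2:9  h3:10  h4:10  h5:6  h6:6  h7:6 — peak 10.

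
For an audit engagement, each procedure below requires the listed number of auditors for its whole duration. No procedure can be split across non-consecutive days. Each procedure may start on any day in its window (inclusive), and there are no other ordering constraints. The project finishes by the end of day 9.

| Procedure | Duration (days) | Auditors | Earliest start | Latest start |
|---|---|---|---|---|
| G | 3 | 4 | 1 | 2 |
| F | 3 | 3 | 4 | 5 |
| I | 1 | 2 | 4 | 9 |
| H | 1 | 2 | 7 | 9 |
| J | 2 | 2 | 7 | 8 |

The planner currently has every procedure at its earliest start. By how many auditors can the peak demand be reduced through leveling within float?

1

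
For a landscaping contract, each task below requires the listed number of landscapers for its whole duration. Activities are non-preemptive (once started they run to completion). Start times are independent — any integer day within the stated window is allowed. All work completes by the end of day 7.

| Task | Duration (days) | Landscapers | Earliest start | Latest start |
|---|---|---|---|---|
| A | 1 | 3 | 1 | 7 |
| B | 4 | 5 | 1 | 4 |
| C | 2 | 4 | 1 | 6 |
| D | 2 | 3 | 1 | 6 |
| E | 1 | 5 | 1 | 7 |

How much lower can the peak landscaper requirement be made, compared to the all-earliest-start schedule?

Early-start peak: d1:20  d2:12  d3:5  d4:5  d5:0  d6:0  d7:0 ⇒ 20.
Leveled (A@1, B@1, C@5, D@2, E@7): d1:8  d2:8  d3:8  d4:5  d5:4  d6:4  d7:5 ⇒ 8.
Reduction 20 − 8 = 12.

12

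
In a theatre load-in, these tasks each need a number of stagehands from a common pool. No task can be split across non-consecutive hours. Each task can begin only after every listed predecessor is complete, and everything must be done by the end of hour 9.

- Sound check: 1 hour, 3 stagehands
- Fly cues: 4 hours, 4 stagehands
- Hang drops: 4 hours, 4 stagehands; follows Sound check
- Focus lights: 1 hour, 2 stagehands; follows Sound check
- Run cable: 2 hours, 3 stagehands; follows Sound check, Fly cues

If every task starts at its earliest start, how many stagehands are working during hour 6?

At early start, hour 6 has: Run cable.
Demand: 3 = 3.

3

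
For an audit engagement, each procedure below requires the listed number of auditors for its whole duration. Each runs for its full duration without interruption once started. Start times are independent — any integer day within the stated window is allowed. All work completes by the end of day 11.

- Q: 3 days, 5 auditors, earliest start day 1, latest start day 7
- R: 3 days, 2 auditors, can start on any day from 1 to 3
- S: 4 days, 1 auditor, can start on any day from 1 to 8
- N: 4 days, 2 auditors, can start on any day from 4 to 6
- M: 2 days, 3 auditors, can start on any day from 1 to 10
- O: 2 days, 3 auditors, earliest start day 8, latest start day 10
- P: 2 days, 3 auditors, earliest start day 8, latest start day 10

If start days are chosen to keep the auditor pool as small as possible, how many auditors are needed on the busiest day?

Early-start (Q@1, R@1, S@1, N@4, M@1, O@8, P@8) gives peak 11: d1:11  d2:11  d3:8  d4:3  d5:2  d6:2  d7:2  d8:6  d9:6  d10:0  d11:0.
Shift S→4, M→4.
Schedule Q@1, R@1, S@4, N@4, M@4, O@8, P@8: d1:7  d2:7  d3:7  d4:6  d5:6  d6:3  d7:3  d8:6  d9:6  d10:0  d11:0 — peak 7.

7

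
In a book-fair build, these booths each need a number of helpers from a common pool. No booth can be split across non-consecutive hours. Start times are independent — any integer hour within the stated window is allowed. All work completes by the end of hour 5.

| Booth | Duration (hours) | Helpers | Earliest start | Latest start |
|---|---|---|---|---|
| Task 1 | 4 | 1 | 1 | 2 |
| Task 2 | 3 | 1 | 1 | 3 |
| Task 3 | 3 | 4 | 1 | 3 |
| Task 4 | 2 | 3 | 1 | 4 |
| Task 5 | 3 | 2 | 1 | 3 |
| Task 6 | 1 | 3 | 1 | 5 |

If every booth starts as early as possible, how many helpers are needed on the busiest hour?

Early-start schedule: Task 1@1, Task 2@1, Task 3@1, Task 4@1, Task 5@1, Task 6@1.
Load per hour: hour 1: 14, hour 2: 11, hour 3: 8, hour 4: 1, hour 5: 0.
Peak is 14.

14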